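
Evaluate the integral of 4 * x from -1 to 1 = 0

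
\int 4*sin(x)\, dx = -4*cos(x) + C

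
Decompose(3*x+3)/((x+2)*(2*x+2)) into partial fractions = 3/(2*(x + 2))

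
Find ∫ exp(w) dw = exp(w) + C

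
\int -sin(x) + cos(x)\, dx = sin(x) + cos(x) + C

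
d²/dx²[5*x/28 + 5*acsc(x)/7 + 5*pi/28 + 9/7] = (10*x^2 - 5)/(7*x^5*sqrt(1 - 1/x^2) - 7*x^3*sqrt(1 - 1/x^2))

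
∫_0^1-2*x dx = -1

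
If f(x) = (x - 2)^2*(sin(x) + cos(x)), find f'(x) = -x^2*sin(x) + x^2*cos(x) + 6*x*sin(x) - 2*x*cos(x) - 8*sin(x)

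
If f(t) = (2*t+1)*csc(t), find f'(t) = -2*t*cot(t)*csc(t) - cot(t)*csc(t) + 2*csc(t)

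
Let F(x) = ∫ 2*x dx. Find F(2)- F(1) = 3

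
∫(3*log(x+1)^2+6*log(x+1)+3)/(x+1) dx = (log(x + 1) + 1)^3 + C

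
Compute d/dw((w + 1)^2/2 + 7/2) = w + 1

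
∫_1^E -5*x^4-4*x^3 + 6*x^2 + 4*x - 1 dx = (1 + E)^2*(-exp(3) - 1 + E + exp(2))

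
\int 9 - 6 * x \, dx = -3*x^2 + 9*x + C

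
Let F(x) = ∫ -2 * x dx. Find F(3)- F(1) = -8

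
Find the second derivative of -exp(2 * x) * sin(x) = -(3*sin(x) + 4*cos(x))*exp(2*x)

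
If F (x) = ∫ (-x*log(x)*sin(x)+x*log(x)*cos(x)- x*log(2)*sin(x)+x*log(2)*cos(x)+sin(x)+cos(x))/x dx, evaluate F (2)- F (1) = sqrt(2)*(-sin(pi/4 + 1) + 2*sin(pi/4 + 2))*log(2)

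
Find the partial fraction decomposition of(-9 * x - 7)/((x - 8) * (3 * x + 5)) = -24/(29*(3*x + 5)) - 79/(29*(x - 8))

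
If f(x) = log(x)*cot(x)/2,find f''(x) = (2*x^2*log(x)*cos(x)/sin(x)^3 - 2*x/sin(x)^2 - 1/tan(x))/(2*x^2)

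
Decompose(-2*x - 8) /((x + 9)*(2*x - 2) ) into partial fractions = -1/(2*(x + 9)) - 1/(2*(x - 1))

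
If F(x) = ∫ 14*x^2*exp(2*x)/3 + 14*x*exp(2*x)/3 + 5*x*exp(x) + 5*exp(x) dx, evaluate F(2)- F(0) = 10*exp(2) + 28*exp(4)/3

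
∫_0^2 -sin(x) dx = -1 + cos(2)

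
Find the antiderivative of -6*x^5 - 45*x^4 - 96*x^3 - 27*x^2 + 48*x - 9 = -x^6 - 9*x^5 - 24*x^4 - 9*x^3 + 24*x^2 - 9*x + C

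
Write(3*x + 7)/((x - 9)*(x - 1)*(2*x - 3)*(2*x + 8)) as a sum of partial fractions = -46/(165*(2*x - 3)) + 1/(286*(x + 4)) + 1/(8*(x - 1)) + 17/(1560*(x - 9))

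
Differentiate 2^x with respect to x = 2^x*log(2)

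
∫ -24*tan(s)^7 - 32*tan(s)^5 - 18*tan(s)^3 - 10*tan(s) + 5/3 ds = 5*s/3 - 4*tan(s)^6 - 2*tan(s)^4 - 5*tan(s)^2 + C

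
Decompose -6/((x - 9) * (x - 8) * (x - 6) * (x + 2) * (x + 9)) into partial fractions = -1/(5355*(x + 9)) + 3/(3080*(x + 2)) - 1/(120*(x - 6)) + 3/(170*(x - 8)) - 1/(99*(x - 9))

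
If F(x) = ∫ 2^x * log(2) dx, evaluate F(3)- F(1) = 6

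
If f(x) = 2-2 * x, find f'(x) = -2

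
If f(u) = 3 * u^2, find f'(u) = 6*u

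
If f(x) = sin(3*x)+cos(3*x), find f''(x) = -9*sin(3*x) - 9*cos(3*x)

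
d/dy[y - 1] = 1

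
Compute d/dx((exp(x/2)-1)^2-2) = -exp(x/2) + exp(x)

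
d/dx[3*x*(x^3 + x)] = 12*x^3 + 6*x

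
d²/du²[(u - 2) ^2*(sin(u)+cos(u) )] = -u^2*sin(u) - u^2*cos(u) + 8*u*cos(u) + 6*sin(u) - 10*cos(u)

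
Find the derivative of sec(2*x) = 2*tan(2*x)*sec(2*x)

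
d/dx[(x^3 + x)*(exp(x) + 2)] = x^3*exp(x) + 3*x^2*exp(x) + 6*x^2 + x*exp(x) + exp(x) + 2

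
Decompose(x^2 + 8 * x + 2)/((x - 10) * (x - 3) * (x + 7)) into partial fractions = -1/(34*(x + 7)) - 1/(2*(x - 3)) + 26/(17*(x - 10))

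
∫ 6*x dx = 3*x^2 + C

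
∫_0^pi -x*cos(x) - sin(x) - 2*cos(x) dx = 0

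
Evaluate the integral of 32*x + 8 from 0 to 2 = 80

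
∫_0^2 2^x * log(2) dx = 3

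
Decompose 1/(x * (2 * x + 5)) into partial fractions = -2/(5*(2*x + 5)) + 1/(5*x)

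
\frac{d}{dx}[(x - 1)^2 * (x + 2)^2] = 4*x^3 + 6*x^2 - 6*x - 4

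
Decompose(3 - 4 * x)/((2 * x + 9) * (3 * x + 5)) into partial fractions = 29/(17*(3*x + 5)) - 42/(17*(2*x + 9))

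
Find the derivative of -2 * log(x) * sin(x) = -2*(x*log(x)*cos(x) + sin(x))/x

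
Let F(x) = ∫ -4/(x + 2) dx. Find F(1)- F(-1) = -4*log(3)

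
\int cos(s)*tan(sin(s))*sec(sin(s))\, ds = sec(sin(s)) + C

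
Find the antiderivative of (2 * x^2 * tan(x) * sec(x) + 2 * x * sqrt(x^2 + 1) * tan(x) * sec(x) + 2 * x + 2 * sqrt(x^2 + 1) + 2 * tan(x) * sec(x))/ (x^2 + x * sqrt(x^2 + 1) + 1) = 2*log(x + sqrt(x^2 + 1)) + 2/cos(x) + C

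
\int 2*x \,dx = x^2 + C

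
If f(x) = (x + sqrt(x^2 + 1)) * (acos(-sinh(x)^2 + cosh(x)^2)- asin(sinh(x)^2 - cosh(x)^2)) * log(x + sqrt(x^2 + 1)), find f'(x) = (pi*x*log(x + sqrt(x^2 + 1))/2 + pi*x/2 + pi*sqrt(x^2 + 1)*log(x + sqrt(x^2 + 1))/2 + pi*sqrt(x^2 + 1)/2)/sqrt(x^2 + 1)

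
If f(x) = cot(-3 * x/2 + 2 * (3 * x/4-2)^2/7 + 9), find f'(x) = 3*(22 - 3*x)/(28*sin((9*x^2 - 132*x + 568)/56)^2)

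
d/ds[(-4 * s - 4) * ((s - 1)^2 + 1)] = -12*s^2 + 8*s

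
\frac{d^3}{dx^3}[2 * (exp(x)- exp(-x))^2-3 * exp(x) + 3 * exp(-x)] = (16*exp(4*x) - 3*exp(3*x) - 3*exp(x) - 16)*exp(-2*x)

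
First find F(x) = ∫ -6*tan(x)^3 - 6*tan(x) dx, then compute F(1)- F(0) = -3*tan(1)^2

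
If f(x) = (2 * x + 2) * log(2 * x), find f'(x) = (2*x*log(x) + 2*x*log(2) + 2*x + 2)/x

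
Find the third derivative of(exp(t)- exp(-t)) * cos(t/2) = (-11*exp(2*t)*sin(t/2) + 2*exp(2*t)*cos(t/2) + 11*sin(t/2) + 2*cos(t/2))*exp(-t)/8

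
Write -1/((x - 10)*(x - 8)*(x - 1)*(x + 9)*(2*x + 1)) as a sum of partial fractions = 16/(18207*(2*x + 1)) - 1/(54910*(x + 9)) - 1/(1890*(x - 1)) + 1/(4046*(x - 8)) - 1/(7182*(x - 10))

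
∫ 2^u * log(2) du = 2^u + C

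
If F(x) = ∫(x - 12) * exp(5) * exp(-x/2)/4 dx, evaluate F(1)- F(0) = -5*exp(5) + 9*exp(9/2)/2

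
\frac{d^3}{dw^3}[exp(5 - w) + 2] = -exp(5 - w)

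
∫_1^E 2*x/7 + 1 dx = -8/7 + exp(2)/7 + E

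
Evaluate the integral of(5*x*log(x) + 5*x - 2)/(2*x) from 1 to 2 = 4*log(2)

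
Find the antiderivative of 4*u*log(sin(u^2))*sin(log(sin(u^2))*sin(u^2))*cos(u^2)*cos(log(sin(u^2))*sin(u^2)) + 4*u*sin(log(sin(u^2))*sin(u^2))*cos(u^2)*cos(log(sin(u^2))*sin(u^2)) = sin(log(sin(u^2))*sin(u^2))^2 + C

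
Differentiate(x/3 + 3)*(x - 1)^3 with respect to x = 4*x^3/3 + 6*x^2 - 16*x + 26/3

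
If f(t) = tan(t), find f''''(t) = 24*tan(t)^5 + 40*tan(t)^3 + 16*tan(t)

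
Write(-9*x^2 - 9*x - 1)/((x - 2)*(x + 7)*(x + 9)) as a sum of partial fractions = -59/(2*(x + 9)) + 379/(18*(x + 7)) - 5/(9*(x - 2))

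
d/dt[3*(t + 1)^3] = 9*t^2 + 18*t + 9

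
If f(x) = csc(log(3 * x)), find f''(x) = (-1 + cos(log(x) + log(3))/sin(log(x) + log(3)) + 2/sin(log(x) + log(3))^2)/(x^2*sin(log(x) + log(3)))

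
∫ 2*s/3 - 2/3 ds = s^2/3 - 2*s/3 + C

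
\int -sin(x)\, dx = cos(x) + C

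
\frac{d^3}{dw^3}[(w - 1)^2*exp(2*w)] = 8*w^2*exp(2*w) + 8*w*exp(2*w) - 4*exp(2*w)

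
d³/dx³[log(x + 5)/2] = 1/(x^3 + 15*x^2 + 75*x + 125)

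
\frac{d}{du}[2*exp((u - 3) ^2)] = 4*u*exp(u^2 - 6*u + 9) - 12*exp(u^2 - 6*u + 9)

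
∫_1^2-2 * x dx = -3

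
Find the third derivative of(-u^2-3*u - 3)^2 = 24*u + 36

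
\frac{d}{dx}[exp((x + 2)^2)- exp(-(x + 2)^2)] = (2*x*exp(2*x^2 + 8*x + 8) + 2*x + 4*exp(2*x^2 + 8*x + 8) + 4)*exp(-x^2 - 4*x - 4)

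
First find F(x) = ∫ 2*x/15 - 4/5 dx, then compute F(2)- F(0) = -4/3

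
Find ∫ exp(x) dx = exp(x) + C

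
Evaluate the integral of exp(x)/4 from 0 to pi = -1/4 + exp(pi)/4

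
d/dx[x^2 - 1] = 2*x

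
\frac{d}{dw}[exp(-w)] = -exp(-w)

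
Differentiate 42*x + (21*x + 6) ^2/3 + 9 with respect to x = 294*x + 126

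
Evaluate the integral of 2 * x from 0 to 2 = 4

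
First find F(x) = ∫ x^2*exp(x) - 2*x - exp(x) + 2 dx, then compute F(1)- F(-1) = 4 - 4*exp(-1)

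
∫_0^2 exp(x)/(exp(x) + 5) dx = -log(6) + log(5 + exp(2))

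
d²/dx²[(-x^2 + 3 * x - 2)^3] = -30*x^4 + 180*x^3 - 396*x^2 + 378*x - 132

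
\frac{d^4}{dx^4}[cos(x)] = cos(x)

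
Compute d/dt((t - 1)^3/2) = 3*t^2/2 - 3*t + 3/2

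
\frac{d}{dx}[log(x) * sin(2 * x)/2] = (2*x*log(x)*cos(2*x) + sin(2*x))/(2*x)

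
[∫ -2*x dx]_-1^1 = 0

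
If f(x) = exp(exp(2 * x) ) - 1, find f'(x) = 2*exp(2*x + exp(2*x))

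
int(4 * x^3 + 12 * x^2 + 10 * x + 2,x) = x^4 + 4*x^3 + 5*x^2 + 2*x + C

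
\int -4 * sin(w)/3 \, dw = 4*cos(w)/3 + C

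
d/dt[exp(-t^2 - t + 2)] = (-2*t - 1)*exp(-t^2 - t + 2)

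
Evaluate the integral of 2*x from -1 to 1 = 0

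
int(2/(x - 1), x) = 2*log(x - 1) + C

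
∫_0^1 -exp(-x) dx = -1 + exp(-1)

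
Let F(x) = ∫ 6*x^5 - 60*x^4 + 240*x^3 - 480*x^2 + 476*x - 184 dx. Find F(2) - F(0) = -56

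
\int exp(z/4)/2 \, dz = 2*exp(z/4) + C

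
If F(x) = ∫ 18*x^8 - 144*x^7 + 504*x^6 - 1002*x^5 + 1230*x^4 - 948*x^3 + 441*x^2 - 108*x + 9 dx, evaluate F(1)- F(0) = 0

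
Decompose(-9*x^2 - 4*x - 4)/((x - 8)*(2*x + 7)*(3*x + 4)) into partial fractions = 33/(91*(3*x + 4)) - 401/(299*(2*x + 7)) - 153/(161*(x - 8))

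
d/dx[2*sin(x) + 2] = 2*cos(x)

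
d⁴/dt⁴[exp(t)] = exp(t)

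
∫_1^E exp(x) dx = -E + exp(E)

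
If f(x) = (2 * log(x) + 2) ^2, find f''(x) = -8*log(x)/x^2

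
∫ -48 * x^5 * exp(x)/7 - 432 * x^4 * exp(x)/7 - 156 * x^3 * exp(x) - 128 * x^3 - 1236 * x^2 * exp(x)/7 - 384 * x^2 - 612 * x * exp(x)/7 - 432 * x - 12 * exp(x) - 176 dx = 4*(3*x*exp(x) + 14)*(x^2 + 2*x - (2*x^2 + 4*x + 3)^2 + 2)/7 + C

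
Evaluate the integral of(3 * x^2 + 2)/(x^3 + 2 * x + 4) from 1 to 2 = -log(7) + log(16)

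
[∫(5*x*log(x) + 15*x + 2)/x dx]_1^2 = 12*log(2) + 10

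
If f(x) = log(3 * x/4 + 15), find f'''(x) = 2/(x^3 + 60*x^2 + 1200*x + 8000)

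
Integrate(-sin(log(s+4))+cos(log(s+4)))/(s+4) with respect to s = sqrt(2)*sin(log(s + 4) + pi/4) + C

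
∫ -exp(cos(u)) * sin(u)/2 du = exp(cos(u))/2 + C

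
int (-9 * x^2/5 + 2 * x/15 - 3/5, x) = -3*x^3/5 + x^2/15 - 3*x/5 + C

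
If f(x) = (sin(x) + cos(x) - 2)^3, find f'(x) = 3*sqrt(2)*(sqrt(2)*sin(x + pi/4) - 2)^2*cos(x + pi/4)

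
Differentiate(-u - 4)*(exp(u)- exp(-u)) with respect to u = (-u*exp(2*u) - u - 5*exp(2*u) - 3)*exp(-u)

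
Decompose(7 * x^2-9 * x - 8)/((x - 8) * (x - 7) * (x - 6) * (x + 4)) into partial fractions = -7/(66*(x + 4)) + 19/(2*(x - 6)) - 272/(11*(x - 7)) + 46/(3*(x - 8))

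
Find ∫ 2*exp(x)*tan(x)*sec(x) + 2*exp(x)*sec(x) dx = 2*exp(x)*sec(x) + C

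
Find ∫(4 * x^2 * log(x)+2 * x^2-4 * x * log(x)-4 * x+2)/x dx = 2*(x - 1)^2*log(x) + C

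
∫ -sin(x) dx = cos(x) + C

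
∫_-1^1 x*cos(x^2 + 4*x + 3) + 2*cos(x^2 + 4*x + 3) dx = sin(8)/2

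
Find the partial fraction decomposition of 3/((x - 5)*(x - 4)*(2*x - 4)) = 1/(4*(x - 2)) - 3/(4*(x - 4)) + 1/(2*(x - 5))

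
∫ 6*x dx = 3*x^2 + C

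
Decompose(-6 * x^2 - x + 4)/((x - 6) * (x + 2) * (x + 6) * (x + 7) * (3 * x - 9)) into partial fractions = -283/(1950*(x + 7)) + 103/(648*(x + 6)) - 3/(400*(x + 2)) + 53/(4050*(x - 3)) - 109/(5616*(x - 6))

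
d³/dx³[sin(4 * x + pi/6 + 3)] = -64*cos(4*x + pi/6 + 3)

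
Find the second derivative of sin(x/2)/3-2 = -sin(x/2)/12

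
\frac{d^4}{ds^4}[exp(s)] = exp(s)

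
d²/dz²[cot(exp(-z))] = (-exp(z) + 2*cos(exp(-z))/sin(exp(-z)))*exp(-2*z)/sin(exp(-z))^2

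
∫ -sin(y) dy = cos(y) + C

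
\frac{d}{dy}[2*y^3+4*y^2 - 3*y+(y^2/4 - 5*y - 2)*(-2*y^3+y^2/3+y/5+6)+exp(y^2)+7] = -5*y^4/2 + 121*y^3/3 + 263*y^2/20 + 2*y*exp(y^2) + 23*y/3 - 167/5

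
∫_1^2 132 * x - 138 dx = 60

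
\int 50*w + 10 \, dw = 25*w^2 + 10*w + C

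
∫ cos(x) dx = sin(x) + C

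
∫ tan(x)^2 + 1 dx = tan(x) + C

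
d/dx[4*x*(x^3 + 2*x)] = 16*x^3 + 16*x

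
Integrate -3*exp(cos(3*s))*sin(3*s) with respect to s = exp(cos(3*s)) + C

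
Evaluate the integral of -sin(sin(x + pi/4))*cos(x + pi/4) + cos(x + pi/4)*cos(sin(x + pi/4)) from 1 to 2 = -sin(sin(pi/4 + 1)) - cos(sin(pi/4 + 1)) + sin(sin(pi/4 + 2)) + cos(sin(pi/4 + 2))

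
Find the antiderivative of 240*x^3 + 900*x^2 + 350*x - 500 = 60*x^4 + 300*x^3 + 175*x^2 - 500*x + C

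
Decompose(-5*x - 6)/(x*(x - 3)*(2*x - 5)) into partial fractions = 74/(5*(2*x - 5)) - 7/(x - 3) - 2/(5*x)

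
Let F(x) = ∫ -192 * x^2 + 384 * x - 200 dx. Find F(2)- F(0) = -144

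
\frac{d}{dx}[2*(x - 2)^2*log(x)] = (4*x^2*log(x) + 2*x^2 - 8*x*log(x) - 8*x + 8)/x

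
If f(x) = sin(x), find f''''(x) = sin(x)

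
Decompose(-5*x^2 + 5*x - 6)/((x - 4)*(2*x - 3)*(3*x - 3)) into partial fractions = 13/(5*(2*x - 3)) - 2/(3*(x - 1)) - 22/(15*(x - 4))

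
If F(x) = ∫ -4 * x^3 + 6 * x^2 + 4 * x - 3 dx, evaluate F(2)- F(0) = 2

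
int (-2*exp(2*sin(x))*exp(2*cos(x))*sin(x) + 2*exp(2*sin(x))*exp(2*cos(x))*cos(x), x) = exp(2*sqrt(2)*sin(x + pi/4)) + C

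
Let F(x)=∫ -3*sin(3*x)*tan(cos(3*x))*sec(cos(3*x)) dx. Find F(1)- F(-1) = 0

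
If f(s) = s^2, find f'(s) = 2*s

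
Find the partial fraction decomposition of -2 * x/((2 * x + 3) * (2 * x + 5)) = -5/(2*(2*x + 5)) + 3/(2*(2*x + 3))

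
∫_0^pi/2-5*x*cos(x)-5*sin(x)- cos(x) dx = -5*pi/2 - 1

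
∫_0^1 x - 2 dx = -3/2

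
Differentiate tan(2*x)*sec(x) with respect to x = (sin(x)*tan(2*x)/cos(x) + 2/cos(2*x)^2)/cos(x)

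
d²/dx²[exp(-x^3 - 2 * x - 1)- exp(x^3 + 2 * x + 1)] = (-9*x^4*exp(2*x^3 + 4*x + 2) + 9*x^4 - 12*x^2*exp(2*x^3 + 4*x + 2) + 12*x^2 - 6*x*exp(2*x^3 + 4*x + 2) - 6*x - 4*exp(2*x^3 + 4*x + 2) + 4)*exp(-x^3 - 2*x - 1)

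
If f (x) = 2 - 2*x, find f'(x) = -2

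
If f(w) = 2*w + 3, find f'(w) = 2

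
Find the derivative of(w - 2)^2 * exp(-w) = (-w^2 + 6*w - 8)*exp(-w)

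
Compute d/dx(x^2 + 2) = 2*x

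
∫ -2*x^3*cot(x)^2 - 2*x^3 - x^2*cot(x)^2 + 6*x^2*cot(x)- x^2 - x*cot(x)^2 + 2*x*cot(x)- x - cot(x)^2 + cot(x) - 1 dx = (2*x^3 + x^2 + x + 1)*cot(x) + C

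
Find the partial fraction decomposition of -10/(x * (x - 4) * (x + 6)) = -1/(6*(x + 6)) - 1/(4*(x - 4)) + 5/(12*x)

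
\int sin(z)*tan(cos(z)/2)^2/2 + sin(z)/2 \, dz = -tan(cos(z)/2) + C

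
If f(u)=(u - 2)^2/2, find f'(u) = u - 2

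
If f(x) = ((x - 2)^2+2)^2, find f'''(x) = 24*x - 48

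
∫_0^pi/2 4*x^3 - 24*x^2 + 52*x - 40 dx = -25 + ((-2 + pi/2)^2 + 1)^2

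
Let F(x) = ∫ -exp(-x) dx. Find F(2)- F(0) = -1 + exp(-2)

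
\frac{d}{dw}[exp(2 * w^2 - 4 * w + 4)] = 4*w*exp(2*w^2 - 4*w + 4) - 4*exp(2*w^2 - 4*w + 4)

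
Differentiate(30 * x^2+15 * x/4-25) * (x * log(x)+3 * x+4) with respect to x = 90*x^2*log(x) + 300*x^2 + 15*x*log(x)/2 + 1065*x/4 - 25*log(x) - 85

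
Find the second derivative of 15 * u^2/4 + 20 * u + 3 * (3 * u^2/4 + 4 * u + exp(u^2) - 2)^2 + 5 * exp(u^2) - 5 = 18*u^4*exp(u^2) + 96*u^3*exp(u^2) + 48*u^2*exp(2*u^2) + 17*u^2*exp(u^2) + 81*u^2/4 + 144*u*exp(u^2) + 108*u + 12*exp(2*u^2) - 5*exp(u^2) + 171/2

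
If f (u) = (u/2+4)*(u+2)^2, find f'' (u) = 3*u + 12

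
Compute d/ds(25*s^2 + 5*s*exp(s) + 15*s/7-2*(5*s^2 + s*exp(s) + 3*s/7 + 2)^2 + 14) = -20*s^3*exp(s) - 200*s^3 - 4*s^2*exp(2*s) - 432*s^2*exp(s)/7 - 180*s^2/7 - 4*s*exp(2*s) - 45*s*exp(s)/7 - 1506*s/49 - 3*exp(s) - 9/7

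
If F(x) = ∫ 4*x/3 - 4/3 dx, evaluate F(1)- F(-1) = -8/3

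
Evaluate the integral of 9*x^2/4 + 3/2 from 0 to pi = 3*pi/2 + 3*pi^3/4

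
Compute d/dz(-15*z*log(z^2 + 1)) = (-15*z^2*log(z^2 + 1) - 30*z^2 - 15*log(z^2 + 1))/(z^2 + 1)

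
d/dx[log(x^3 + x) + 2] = (3*x^2 + 1)/(x^3 + x)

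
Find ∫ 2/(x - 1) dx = 2*log(x - 1) + C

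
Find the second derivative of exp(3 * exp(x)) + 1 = 3*exp(x + 3*exp(x)) + 9*exp(2*x + 3*exp(x))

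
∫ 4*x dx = 2*x^2 + C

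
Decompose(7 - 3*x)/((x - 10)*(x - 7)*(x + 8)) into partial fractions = 31/(270*(x + 8)) + 14/(45*(x - 7)) - 23/(54*(x - 10))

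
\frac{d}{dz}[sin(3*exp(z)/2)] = 3*exp(z)*cos(3*exp(z)/2)/2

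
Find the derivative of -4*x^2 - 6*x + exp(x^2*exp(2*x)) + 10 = 2*x^2*exp(x^2*exp(2*x) + 2*x) + 2*x*exp(x^2*exp(2*x) + 2*x) - 8*x - 6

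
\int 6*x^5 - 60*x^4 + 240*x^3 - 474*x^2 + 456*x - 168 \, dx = x^6 - 12*x^5 + 60*x^4 - 158*x^3 + 228*x^2 - 168*x + C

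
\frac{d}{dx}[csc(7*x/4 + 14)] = -7*cot(7*x/4 + 14)*csc(7*x/4 + 14)/4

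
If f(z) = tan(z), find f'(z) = cos(z)^(-2)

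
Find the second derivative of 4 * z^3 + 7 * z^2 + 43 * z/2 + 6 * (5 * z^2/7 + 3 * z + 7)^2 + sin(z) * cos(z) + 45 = 1800*z^2/49 + 1248*z/7 - 2*sin(2*z) + 242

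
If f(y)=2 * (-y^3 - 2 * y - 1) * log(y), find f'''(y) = (-12*y^3*log(y) - 22*y^3 + 4*y - 4)/y^3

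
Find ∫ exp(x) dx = exp(x) + C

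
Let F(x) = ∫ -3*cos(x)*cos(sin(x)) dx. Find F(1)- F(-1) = -6*sin(sin(1))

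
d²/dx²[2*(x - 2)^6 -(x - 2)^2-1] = 60*x^4 - 480*x^3 + 1440*x^2 - 1920*x + 958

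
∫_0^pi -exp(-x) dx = -1 + exp(-pi)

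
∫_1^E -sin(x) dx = cos(E) - cos(1)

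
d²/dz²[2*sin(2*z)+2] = -8*sin(2*z)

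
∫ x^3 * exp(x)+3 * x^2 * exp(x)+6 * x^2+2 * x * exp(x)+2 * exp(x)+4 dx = x*(x^2 + 2)*(exp(x) + 2) + C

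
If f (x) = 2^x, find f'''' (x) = 2^x*log(2)^4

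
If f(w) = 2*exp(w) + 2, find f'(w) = 2*exp(w)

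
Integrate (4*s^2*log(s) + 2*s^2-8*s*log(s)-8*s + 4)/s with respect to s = 2*((s - 2)^2 - 2)*log(s) + C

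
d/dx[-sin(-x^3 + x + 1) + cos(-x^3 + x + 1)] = 3*x^2*sin(-x^3 + x + 1) + 3*x^2*cos(-x^3 + x + 1) - sin(-x^3 + x + 1) - cos(-x^3 + x + 1)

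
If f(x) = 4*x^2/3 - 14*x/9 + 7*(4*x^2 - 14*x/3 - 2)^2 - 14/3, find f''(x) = 1344*x^2 - 1568*x + 752/9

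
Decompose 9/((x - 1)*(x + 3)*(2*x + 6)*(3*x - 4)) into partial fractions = 243/(338*(3*x - 4)) + 225/(5408*(x + 3)) + 9/(104*(x + 3)^2) - 9/(32*(x - 1))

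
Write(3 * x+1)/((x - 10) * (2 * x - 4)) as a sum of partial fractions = -7/(16*(x - 2)) + 31/(16*(x - 10))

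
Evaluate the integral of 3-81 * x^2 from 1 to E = -27*exp(3) + 3*E + 24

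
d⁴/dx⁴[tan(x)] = 24*tan(x)^5 + 40*tan(x)^3 + 16*tan(x)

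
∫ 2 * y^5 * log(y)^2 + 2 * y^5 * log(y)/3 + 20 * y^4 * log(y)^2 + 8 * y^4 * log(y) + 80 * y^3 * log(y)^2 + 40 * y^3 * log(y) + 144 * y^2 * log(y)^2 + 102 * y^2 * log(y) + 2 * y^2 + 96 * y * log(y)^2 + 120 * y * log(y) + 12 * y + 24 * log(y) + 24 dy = y*(y*(y^2 + 6*y + 12)*log(y) + 6)*(y^2 + 6*y + 12)*log(y)/3 + C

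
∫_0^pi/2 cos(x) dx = 1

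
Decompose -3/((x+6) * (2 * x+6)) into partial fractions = 1/(2*(x + 6)) - 1/(2*(x + 3))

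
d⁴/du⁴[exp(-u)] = exp(-u)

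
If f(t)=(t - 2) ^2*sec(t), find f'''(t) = (-t^2*sin(t)/cos(t) + 6*t^2*sin(t)/cos(t)^3 + 4*t*sin(t)/cos(t) - 24*t*sin(t)/cos(t)^3 - 6*t + 12*t/cos(t)^2 + 2*sin(t)/cos(t) + 24*sin(t)/cos(t)^3 + 12 - 24/cos(t)^2)/cos(t)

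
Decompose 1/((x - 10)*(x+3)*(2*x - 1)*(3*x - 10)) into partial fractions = -27/(6460*(3*x - 10)) + 8/(2261*(2*x - 1)) - 1/(1729*(x + 3)) + 1/(4940*(x - 10))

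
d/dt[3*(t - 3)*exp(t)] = 3*t*exp(t) - 6*exp(t)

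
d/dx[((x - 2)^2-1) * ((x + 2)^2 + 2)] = 4*x^3 - 14*x - 12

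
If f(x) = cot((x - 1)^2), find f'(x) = 2*(1 - x)/sin(x^2 - 2*x + 1)^2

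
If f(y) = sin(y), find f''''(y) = sin(y)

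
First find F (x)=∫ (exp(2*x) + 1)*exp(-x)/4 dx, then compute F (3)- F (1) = -E/4 - exp(-3)/4 + exp(-1)/4 + exp(3)/4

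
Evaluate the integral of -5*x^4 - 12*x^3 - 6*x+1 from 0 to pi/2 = (pi/2 + pi^3/8)*(-3*pi/2 - pi^2/4 + 1)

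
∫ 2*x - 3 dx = x^2 - 3*x + C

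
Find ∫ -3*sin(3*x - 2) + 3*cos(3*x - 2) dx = sqrt(2)*cos(-3*x + pi/4 + 2) + C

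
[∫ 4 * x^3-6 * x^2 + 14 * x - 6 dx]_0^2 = 16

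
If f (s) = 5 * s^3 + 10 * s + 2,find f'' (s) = 30*s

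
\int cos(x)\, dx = sin(x) + C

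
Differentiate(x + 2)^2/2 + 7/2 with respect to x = x + 2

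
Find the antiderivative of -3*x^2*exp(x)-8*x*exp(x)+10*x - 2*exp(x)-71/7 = -x*(3*x + 2)*exp(x) - 15*x/7 + (5*x - 4)^2/5 + C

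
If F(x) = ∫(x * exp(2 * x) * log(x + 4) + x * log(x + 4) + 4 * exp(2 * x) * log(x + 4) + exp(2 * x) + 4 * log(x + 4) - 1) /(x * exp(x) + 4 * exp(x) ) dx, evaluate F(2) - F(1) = -(E - exp(-1))*log(5) + (-exp(-2) + exp(2))*log(6)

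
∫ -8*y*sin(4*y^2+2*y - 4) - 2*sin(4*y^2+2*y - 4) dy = cos(4*y^2 + 2*y - 4) + C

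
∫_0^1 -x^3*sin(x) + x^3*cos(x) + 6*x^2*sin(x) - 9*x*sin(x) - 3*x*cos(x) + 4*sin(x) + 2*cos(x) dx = 1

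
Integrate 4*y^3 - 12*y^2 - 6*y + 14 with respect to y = y^4 - 4*y^3 - 3*y^2 + 14*y + C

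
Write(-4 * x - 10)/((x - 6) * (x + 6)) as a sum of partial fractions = -7/(6*(x + 6)) - 17/(6*(x - 6))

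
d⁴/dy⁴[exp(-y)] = exp(-y)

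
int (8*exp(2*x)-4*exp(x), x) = (2*exp(x) - 1)^2 + C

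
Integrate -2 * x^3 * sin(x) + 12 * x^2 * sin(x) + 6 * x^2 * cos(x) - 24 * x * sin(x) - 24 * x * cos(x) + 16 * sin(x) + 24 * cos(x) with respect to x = 2*(x - 2)^3*cos(x) + C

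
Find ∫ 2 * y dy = y^2 + C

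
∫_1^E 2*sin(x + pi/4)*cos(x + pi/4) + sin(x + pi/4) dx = -sin(2)/2 + sin(2*E)/2 + cos(pi/4 + 1) - cos(pi/4 + E)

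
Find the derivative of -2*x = -2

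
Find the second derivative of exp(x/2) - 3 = exp(x/2)/4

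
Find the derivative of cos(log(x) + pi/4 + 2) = -sin(log(x) + pi/4 + 2)/x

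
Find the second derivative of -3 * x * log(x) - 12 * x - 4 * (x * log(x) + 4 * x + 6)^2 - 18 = (-8*x*log(x)^2 - 88*x*log(x) - 232*x - 51)/x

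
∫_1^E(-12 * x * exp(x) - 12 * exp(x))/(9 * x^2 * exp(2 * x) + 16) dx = -acot(3*E/4) + acot(3*E*exp(E)/4)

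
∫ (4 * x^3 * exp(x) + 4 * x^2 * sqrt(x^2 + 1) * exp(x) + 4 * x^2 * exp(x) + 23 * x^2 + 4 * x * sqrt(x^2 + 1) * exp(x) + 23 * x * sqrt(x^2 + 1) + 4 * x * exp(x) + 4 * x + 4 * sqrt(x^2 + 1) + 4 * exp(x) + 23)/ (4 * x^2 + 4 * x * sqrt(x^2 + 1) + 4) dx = x*exp(x) + 23*x/4 + log(x + sqrt(x^2 + 1)) + C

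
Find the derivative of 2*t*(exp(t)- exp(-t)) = (2*t*exp(2*t) + 2*t + 2*exp(2*t) - 2)*exp(-t)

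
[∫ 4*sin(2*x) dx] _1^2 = 2*cos(2) - 2*cos(4)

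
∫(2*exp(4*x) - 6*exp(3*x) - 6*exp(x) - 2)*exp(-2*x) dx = ((exp(x) - 3)*exp(x) - 1)^2*exp(-2*x) + C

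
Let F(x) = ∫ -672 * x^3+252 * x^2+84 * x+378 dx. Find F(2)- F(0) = -1092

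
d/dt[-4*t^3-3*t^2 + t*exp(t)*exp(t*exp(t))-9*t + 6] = t^2*exp(t*exp(t) + 2*t) - 12*t^2 + t*exp(t*exp(t) + t) + t*exp(t*exp(t) + 2*t) - 6*t + exp(t*exp(t) + t) - 9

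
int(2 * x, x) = x^2 + C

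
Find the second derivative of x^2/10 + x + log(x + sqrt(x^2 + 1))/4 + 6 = (16*x^6 + 16*x^5*sqrt(x^2 + 1) + 16*x^4 + 8*x^3*sqrt(x^2 + 1) + 9*x^2 + 7*x*sqrt(x^2 + 1) + 4)/(80*x^6 + 80*x^5*sqrt(x^2 + 1) + 180*x^4 + 140*x^3*sqrt(x^2 + 1) + 120*x^2 + 60*x*sqrt(x^2 + 1) + 20)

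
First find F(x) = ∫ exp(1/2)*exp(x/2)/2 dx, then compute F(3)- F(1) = -E + exp(2)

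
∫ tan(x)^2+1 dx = tan(x) + C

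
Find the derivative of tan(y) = cos(y)^(-2)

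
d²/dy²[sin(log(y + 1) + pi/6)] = -sqrt(2)*sin(log(y + 1) + 5*pi/12)/(y^2 + 2*y + 1)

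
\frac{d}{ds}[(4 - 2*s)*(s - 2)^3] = -8*s^3 + 48*s^2 - 96*s + 64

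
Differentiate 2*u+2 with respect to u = 2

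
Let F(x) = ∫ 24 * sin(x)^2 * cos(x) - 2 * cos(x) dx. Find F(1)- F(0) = -2*sin(3) + 4*sin(1)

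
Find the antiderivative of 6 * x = 3*x^2 + C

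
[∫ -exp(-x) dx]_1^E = -exp(-1) + exp(-E)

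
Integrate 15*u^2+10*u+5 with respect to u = 5*u^3 + 5*u^2 + 5*u + C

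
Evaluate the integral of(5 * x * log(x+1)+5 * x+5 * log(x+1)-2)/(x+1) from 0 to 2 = 8*log(3)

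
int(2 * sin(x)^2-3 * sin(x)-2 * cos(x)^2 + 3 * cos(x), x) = -sin(2*x) + 3*sqrt(2)*sin(x + pi/4) + C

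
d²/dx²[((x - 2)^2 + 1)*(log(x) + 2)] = (2*x^2*log(x) + 7*x^2 - 4*x - 5)/x^2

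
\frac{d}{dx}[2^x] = 2^x*log(2)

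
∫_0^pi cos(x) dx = 0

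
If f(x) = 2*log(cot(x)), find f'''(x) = -4*sin(x)/cos(x)^3 - 4*cos(x)/sin(x)^3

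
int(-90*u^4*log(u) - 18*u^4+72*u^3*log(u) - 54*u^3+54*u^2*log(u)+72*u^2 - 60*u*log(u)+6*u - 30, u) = -6*u*(u*log(u) + 1)*(3*u^3 - 3*u^2 - 3*u + 5) + C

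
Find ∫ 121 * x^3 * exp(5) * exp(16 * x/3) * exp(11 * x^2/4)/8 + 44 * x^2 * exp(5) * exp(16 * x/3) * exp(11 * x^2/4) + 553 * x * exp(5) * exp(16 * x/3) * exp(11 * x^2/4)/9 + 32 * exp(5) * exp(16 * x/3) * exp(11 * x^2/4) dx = (33*x^2 + 64*x + 60)*exp(11*x^2/4 + 16*x/3 + 5)/12 + C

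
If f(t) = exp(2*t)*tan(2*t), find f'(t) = 2*(tan(2*t) + cos(2*t)^(-2))*exp(2*t)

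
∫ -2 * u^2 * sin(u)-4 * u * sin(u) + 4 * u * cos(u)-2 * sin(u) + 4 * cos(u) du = 2*(u + 1)^2*cos(u) + C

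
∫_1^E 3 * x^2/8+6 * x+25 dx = -737/8 + E + (E/2 + 4)^3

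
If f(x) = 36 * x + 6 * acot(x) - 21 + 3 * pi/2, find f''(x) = 12*x/(x^4 + 2*x^2 + 1)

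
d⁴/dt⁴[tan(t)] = 24*tan(t)^5 + 40*tan(t)^3 + 16*tan(t)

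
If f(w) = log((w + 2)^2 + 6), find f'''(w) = (4*w^3 + 24*w^2 - 24*w - 112)/(w^6 + 12*w^5 + 78*w^4 + 304*w^3 + 780*w^2 + 1200*w + 1000)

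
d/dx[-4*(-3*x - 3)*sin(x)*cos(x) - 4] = 12*x*cos(2*x) + 6*sin(2*x) + 12*cos(2*x)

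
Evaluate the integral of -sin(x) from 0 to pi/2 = -1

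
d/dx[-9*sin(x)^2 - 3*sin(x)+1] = -3*(6*sin(x) + 1)*cos(x)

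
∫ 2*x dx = x^2 + C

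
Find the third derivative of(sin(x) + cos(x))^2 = -8*cos(2*x)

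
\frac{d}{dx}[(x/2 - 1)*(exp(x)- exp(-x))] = (x*exp(2*x) + x - exp(2*x) - 3)*exp(-x)/2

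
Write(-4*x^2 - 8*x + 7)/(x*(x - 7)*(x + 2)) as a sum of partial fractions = 7/(18*(x + 2)) - 35/(9*(x - 7)) - 1/(2*x)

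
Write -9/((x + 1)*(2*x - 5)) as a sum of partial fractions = -18/(7*(2*x - 5)) + 9/(7*(x + 1))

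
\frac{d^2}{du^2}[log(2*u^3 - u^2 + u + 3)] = (-12*u^4 + 8*u^3 - 2*u^2 + 38*u - 7)/(4*u^6 - 4*u^5 + 5*u^4 + 10*u^3 - 5*u^2 + 6*u + 9)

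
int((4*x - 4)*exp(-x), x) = -4*x*exp(-x) + C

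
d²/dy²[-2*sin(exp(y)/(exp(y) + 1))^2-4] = 2*(exp(2*y)*sin(2*exp(y)/(exp(y) + 1)) - 2*exp(y)*cos(2*exp(y)/(exp(y) + 1)) - sin(2*exp(y)/(exp(y) + 1)))*exp(y)/(exp(4*y) + 4*exp(3*y) + 6*exp(2*y) + 4*exp(y) + 1)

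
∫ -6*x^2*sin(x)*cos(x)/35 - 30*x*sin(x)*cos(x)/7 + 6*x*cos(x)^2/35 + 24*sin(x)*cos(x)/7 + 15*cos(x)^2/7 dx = 3*(x^2 + 25*x - 20)*cos(x)^2/35 + C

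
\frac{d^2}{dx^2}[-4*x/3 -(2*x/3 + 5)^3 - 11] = -16*x/9 - 40/3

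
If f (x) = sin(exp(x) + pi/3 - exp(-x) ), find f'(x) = (exp(2*x) + 1)*exp(-x)*sin(-exp(x) + pi/6 + exp(-x))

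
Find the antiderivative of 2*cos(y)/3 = 2*sin(y)/3 + C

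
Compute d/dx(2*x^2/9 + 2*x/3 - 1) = 4*x/9 + 2/3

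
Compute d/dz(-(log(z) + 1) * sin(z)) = -(z*log(z)*cos(z) + z*cos(z) + sin(z))/z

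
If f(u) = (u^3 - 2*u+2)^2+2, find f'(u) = 6*u^5 - 16*u^3 + 12*u^2 + 8*u - 8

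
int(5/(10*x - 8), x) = log(5*x - 4)/2 + C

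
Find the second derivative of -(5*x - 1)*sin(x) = 5*x*sin(x) - sin(x) - 10*cos(x)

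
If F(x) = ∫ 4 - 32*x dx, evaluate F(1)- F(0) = -12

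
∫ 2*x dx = x^2 + C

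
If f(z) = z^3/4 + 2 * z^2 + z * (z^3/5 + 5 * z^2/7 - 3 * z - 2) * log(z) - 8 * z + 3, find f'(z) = 4*z^3*log(z)/5 + z^3/5 + 15*z^2*log(z)/7 + 41*z^2/28 - 6*z*log(z) + z - 2*log(z) - 10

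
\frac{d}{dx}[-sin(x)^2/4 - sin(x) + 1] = -(sin(x)/2 + 1)*cos(x)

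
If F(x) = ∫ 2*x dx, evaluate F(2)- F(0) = 4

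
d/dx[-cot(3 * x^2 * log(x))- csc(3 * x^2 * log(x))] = 3*x*(2*log(x)*cos(3*x^2*log(x)) + 2*log(x) + cos(3*x^2*log(x)) + 1)/sin(3*x^2*log(x))^2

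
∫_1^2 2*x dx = 3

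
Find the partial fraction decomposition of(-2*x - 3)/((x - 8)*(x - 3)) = 9/(5*(x - 3)) - 19/(5*(x - 8))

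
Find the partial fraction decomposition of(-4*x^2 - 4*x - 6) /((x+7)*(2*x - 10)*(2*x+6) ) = -29/(32*(x + 7)) + 15/(64*(x + 3)) - 21/(64*(x - 5))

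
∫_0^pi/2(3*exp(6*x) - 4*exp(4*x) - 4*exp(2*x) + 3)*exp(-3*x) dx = -exp(pi/2) + exp(-pi/2) + (-exp(-pi/2) + exp(pi/2))^3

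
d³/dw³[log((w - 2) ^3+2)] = (6*w^6 - 72*w^5 + 360*w^4 - 1044*w^3 + 1944*w^2 - 2160*w + 1080)/(w^9 - 18*w^8 + 144*w^7 - 666*w^6 + 1944*w^5 - 3672*w^4 + 4428*w^3 - 3240*w^2 + 1296*w - 216)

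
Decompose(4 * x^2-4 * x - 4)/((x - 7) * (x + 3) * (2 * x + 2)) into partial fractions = 11/(10*(x + 3)) - 1/(8*(x + 1)) + 41/(40*(x - 7))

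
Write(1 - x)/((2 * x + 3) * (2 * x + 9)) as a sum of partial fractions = -11/(12*(2*x + 9)) + 5/(12*(2*x + 3))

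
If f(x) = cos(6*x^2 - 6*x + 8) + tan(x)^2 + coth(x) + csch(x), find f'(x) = -12*x*sin(6*x^2 - 6*x + 8) + 6*sin(6*x^2 - 6*x + 8) + 2*tan(x)^3 + 2*tan(x) - cosh(x)/sinh(x)^2 - 1/sinh(x)^2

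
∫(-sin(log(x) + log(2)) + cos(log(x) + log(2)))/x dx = sqrt(2)*sin(log(x) + log(2) + pi/4) + C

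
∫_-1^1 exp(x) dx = E - exp(-1)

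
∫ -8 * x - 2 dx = -4*x^2 - 2*x + C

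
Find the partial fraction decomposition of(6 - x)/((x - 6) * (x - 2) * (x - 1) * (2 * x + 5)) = -4/(63*(2*x + 5)) + 1/(7*(x - 1)) - 1/(9*(x - 2))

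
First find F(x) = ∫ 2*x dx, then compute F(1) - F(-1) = 0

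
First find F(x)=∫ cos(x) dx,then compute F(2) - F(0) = sin(2)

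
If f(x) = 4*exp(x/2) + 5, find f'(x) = 2*exp(x/2)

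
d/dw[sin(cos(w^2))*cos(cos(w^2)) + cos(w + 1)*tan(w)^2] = 4*w*sin(w^2)*sin(cos(w^2))^2 - 2*w*sin(w^2) + 2*sin(w)*cos(w + 1)/cos(w)^3 + sin(w + 1) - sin(w + 1)/cos(w)^2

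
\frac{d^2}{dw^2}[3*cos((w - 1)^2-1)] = -12*w^2*cos(w*(w - 2)) + 24*w*cos(w*(w - 2)) - 6*sin(w*(w - 2)) - 12*cos(w*(w - 2))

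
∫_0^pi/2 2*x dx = pi^2/4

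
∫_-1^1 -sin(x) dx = 0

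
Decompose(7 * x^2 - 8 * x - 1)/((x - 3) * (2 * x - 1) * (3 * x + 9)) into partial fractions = 13/(105*(2*x - 1)) + 43/(63*(x + 3)) + 19/(45*(x - 3))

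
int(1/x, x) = log(-9*x) + C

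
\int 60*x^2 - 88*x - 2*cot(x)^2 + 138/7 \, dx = 20*x^3 - 44*x^2 + 152*x/7 + 2/tan(x) + C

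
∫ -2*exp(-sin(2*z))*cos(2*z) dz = exp(-sin(2*z)) + C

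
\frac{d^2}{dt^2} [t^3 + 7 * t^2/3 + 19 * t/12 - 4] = 6*t + 14/3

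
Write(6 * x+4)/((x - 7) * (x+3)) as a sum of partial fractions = 7/(5*(x + 3)) + 23/(5*(x - 7))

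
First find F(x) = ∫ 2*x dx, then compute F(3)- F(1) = 8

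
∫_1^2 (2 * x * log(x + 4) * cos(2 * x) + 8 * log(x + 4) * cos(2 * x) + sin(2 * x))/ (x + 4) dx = -log(5)*sin(2) + log(6)*sin(4)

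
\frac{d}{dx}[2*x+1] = 2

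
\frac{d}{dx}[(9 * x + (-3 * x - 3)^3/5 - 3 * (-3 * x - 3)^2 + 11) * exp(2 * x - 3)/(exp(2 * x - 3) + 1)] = (-54*x^3*exp(2*x - 3) - 513*x^2*exp(2*x - 3) - 81*x^2*exp(4*x - 6) - 1044*x*exp(2*x - 3) - 432*x*exp(4*x - 6) - 520*exp(2*x - 3) - 306*exp(4*x - 6))/(5*exp(-6)*exp(4*x) + 10*exp(-3)*exp(2*x) + 5)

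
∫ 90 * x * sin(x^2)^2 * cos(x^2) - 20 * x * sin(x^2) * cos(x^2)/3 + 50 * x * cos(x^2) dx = 5*(9*sin(x^2)^2 - sin(x^2) + 15)*sin(x^2)/3 + C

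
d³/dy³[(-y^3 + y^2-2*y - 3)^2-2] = 120*y^3 - 120*y^2 + 120*y + 12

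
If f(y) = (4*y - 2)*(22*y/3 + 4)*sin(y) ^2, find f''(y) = 176*y^2*cos(2*y)/3 + 352*y*sin(2*y)/3 + 8*y*cos(2*y)/3 + 8*sin(2*y)/3 - 136*cos(2*y)/3 + 88/3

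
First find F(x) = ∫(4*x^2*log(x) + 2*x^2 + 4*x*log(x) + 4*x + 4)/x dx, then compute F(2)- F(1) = 20*log(2)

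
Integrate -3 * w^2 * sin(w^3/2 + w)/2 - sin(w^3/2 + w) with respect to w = cos(w^3/2 + w) + C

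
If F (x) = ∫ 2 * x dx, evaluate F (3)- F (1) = 8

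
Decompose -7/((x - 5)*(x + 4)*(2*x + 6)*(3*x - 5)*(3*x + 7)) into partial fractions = -63/(1760*(3*x + 7)) + 9/(2720*(3*x - 5)) - 7/(1530*(x + 4)) + 1/(64*(x + 3)) - 7/(31680*(x - 5))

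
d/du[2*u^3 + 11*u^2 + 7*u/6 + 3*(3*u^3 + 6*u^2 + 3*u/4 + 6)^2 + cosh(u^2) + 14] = 162*u^5 + 540*u^4 + 486*u^3 + 411*u^2 + 2*u*sinh(u^2) + 3659*u/8 + 169/6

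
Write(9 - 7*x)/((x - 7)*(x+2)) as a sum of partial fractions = -23/(9*(x + 2)) - 40/(9*(x - 7))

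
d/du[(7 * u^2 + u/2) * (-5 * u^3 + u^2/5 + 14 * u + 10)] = -175*u^4 - 22*u^3/5 + 2943*u^2/10 + 154*u + 5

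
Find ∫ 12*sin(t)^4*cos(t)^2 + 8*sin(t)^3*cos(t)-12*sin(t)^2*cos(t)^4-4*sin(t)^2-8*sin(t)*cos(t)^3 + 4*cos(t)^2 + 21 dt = 21*t - 4*sin(t)^3*cos(t)^3 + 2*sin(2*t) + cos(4*t)/2 + C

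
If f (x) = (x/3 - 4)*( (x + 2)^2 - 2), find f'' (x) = 2*x - 16/3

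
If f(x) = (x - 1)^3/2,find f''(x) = 3*x - 3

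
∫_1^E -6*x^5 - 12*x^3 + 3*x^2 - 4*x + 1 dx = (E + exp(3))*(-exp(3) - 2*E + 1) + 4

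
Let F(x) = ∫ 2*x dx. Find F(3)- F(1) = 8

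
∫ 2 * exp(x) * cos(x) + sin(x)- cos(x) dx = sqrt(2)*(exp(x) - 1)*sin(x + pi/4) + C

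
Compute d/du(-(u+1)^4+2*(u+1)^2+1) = -4*u^3 - 12*u^2 - 8*u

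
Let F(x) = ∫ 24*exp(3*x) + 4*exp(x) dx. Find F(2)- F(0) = -12 + 4*exp(2) + 8*exp(6)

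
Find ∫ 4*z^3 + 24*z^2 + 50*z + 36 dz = z^4 + 8*z^3 + 25*z^2 + 36*z + C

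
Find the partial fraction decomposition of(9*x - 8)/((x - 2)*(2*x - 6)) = -5/(x - 2) + 19/(2*(x - 3))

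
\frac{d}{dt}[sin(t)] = cos(t)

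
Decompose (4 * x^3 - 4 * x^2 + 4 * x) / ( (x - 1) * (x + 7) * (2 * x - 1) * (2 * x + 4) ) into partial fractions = -2/(25*(2*x - 1)) + 133/(100*(x + 7)) - 28/(75*(x + 2)) + 1/(12*(x - 1))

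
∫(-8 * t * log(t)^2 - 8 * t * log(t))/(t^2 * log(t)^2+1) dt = -4*log(t^2*log(t)^2 + 1) + C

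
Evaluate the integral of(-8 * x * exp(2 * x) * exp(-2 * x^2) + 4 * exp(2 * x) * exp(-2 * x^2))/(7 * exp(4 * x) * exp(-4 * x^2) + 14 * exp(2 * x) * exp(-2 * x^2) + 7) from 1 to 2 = -1/7 + 2*exp(-4)/(7*(exp(-4) + 1))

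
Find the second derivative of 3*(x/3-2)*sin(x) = -x*sin(x) + 6*sin(x) + 2*cos(x)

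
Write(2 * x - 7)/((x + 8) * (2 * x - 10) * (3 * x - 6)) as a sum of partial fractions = -23/(780*(x + 8)) + 1/(60*(x - 2)) + 1/(78*(x - 5))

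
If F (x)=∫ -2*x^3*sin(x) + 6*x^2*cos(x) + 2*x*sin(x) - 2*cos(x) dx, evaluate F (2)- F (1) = 12*cos(2)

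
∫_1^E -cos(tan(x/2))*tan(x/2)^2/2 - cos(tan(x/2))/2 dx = sin(tan(1/2)) - sin(tan(E/2))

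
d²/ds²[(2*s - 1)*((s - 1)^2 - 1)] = 12*s - 10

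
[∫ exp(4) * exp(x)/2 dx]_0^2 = -exp(4)/2 + exp(6)/2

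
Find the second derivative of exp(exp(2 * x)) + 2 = 4*exp(2*x + exp(2*x)) + 4*exp(4*x + exp(2*x))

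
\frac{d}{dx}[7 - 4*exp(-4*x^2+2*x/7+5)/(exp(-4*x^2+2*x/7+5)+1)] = (224*x*exp(-4*x^2 + 2*x/7 + 5) - 8*exp(-4*x^2 + 2*x/7 + 5))/(7*exp(10)*exp(4*x/7)*exp(-8*x^2) + 14*exp(5)*exp(2*x/7)*exp(-4*x^2) + 7)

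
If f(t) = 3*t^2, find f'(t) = 6*t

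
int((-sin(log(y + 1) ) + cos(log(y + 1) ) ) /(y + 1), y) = sqrt(2)*sin(log(y + 1) + pi/4) + C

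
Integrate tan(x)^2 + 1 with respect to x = tan(x) + C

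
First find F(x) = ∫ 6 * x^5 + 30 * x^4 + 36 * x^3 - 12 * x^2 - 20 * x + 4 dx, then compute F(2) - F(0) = 336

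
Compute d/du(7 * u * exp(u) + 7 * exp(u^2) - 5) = 7*u*exp(u) + 14*u*exp(u^2) + 7*exp(u)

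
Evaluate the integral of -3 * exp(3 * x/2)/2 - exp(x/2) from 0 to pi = -exp(3*pi/2) - 2*exp(pi/2) + 3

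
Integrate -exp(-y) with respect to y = exp(-y) + C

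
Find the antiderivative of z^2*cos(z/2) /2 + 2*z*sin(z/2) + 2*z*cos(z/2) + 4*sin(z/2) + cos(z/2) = ((z + 2)^2 - 2)*sin(z/2) + C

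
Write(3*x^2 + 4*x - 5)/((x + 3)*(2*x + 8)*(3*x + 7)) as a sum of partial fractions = 9/(10*(3*x + 7)) + 27/(10*(x + 4)) - 5/(2*(x + 3))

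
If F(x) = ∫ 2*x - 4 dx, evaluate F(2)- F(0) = -4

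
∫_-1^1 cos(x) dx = 2*sin(1)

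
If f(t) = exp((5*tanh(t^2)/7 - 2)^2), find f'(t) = 20*t*(5*sinh(t^2)/cosh(t^2) - 14)*exp(4)*exp(25/49 - 25/(49*cosh(t^2)^2))*exp(-20*tanh(t^2)/7)/(49*cosh(t^2)^2)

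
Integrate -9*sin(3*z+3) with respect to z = 3*cos(3*z + 3) + C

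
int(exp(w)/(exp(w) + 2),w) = log(2*exp(w) + 4) + C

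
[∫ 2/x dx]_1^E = 2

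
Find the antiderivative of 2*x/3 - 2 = x^2/3 - 2*x + C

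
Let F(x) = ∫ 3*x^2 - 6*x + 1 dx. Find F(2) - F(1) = -1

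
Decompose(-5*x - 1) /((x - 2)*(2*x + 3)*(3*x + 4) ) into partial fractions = -51/(10*(3*x + 4)) + 26/(7*(2*x + 3)) - 11/(70*(x - 2))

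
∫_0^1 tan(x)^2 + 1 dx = tan(1)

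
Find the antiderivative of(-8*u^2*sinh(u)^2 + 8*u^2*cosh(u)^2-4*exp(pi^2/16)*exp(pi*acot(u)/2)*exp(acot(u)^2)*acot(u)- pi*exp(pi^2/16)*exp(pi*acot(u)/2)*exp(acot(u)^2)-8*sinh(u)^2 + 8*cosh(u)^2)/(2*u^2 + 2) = 4*u + exp((4*acot(u) + pi)^2/16) + C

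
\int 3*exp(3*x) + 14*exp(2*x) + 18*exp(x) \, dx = (exp(2*x) + 7*exp(x) + 18)*exp(x) + C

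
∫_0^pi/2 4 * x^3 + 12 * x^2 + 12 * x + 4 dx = -2*(1 + pi/2)^2 - 2 + (1 + (1 + pi/2)^2)^2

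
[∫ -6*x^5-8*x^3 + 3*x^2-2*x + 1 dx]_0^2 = -90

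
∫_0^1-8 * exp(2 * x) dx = 4 - 4*exp(2)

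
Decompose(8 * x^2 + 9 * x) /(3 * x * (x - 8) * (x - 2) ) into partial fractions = -25/(18*(x - 2)) + 73/(18*(x - 8))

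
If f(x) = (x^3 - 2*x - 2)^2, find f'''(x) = 120*x^3 - 96*x - 24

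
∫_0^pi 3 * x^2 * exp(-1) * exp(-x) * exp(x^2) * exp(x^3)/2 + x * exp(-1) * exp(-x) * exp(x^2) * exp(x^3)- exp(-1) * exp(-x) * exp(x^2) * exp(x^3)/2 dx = -exp(-1)/2 + exp(-pi - 1 + pi^2 + pi^3)/2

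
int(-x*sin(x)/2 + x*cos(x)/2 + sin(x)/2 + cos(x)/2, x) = sqrt(2)*x*sin(x + pi/4)/2 + C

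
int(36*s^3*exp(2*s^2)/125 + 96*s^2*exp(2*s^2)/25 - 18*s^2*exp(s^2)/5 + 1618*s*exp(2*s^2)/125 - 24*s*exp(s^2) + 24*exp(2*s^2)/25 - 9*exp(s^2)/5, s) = (-225*s + (3*s + 20)^2*exp(s^2) - 1500)*exp(s^2)/125 + C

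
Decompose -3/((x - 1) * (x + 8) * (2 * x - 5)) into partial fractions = -4/(21*(2*x - 5)) - 1/(63*(x + 8)) + 1/(9*(x - 1))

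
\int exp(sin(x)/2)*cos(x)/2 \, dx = exp(sin(x)/2) + C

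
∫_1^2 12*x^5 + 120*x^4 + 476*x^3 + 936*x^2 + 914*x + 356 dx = 6566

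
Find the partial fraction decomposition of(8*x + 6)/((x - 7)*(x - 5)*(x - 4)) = 38/(3*(x - 4)) - 23/(x - 5) + 31/(3*(x - 7))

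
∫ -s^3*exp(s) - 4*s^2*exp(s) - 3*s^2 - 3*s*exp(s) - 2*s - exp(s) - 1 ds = -s*(exp(s) + 1)*(s^2 + s + 1) + C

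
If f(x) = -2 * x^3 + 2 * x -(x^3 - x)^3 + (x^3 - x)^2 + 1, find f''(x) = -72*x^7 + 126*x^5 + 30*x^4 - 60*x^3 - 24*x^2 - 6*x + 2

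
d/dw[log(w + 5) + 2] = 1/(w + 5)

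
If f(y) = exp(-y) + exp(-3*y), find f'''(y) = (-exp(2*y) - 27)*exp(-3*y)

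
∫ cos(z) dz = sin(z) + C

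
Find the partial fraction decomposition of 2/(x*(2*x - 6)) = 1/(3*(x - 3)) - 1/(3*x)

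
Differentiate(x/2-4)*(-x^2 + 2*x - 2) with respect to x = -3*x^2/2 + 10*x - 9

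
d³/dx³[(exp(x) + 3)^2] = 8*exp(2*x) + 6*exp(x)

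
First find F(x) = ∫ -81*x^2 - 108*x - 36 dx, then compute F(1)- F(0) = -117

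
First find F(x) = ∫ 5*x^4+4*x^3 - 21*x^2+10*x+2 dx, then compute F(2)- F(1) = 14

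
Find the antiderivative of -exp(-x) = exp(-x) + C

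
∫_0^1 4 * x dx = 2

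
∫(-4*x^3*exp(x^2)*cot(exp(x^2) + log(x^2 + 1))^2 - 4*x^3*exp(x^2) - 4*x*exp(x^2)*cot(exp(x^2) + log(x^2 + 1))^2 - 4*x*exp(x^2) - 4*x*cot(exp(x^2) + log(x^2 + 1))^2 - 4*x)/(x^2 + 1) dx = 2*cot(exp(x^2) + log(x^2 + 1)) + C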